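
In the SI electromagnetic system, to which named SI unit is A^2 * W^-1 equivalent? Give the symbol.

S

W = kg·m²·s⁻³.
So W⁻¹ = kg⁻¹·m⁻²·s³.
Combining: A²·W⁻¹ = A² · (kg⁻¹·m⁻²·s³) = kg⁻¹·m⁻²·s³·A².
kg⁻¹·m⁻²·s³·A² is the base-SI form of the siemens.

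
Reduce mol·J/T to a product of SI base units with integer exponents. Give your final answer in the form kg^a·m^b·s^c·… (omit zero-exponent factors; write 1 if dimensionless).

T = kg·s⁻²·A⁻¹.
So T⁻¹ = kg⁻¹·s²·A.
J = kg·m²·s⁻².
Combining: T⁻¹·mol·J = (kg⁻¹·s²·A) · mol · (kg·m²·s⁻²) = m²·A·mol.

m²·A·mol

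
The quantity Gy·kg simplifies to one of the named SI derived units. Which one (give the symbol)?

Gy = J/kg (absorbed dose = energy per mass),
    = m²·s⁻².
Combining: Gy·kg = (m²·s⁻²) · kg = kg·m²·s⁻².
kg·m²·s⁻² is the base-SI form of the joule.

J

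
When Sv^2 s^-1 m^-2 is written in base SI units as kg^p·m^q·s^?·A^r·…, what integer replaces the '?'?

-5

Sv = m²·s⁻².
So Sv² = m⁴·s⁻⁴.
Combining: Sv²·s⁻¹·m⁻² = (m⁴·s⁻⁴) · s⁻¹ · m⁻² = m²·s⁻⁵.
The exponent of s is -5.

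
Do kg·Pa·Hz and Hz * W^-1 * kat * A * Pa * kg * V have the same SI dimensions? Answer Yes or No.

No

Left side:
  Pa = N/m² (pressure = force per area),
      = kg·m⁻¹·s⁻².
  Hz = 1/s = s⁻¹ (frequency is cycles per second).
  Combining: kg·Pa·Hz = kg · (kg·m⁻¹·s⁻²) · s⁻¹ = kg²·m⁻¹·s⁻³.
Right side:
  Hz = s⁻¹.
  W = kg·m²·s⁻³.
  So W⁻¹ = kg⁻¹·m⁻²·s³.
  kat = s⁻¹·mol.
  Pa = kg·m⁻¹·s⁻².
  V = kg·m²·s⁻³·A⁻¹.
  Combining: Hz·W⁻¹·kat·A·Pa·kg·V = s⁻¹ · (kg⁻¹·m⁻²·s³) · (s⁻¹·mol) · A · (kg·m⁻¹·s⁻²) · kg · (kg·m²·s⁻³·A⁻¹) = kg²·m⁻¹·s⁻⁴·mol.
Left is kg²·m⁻¹·s⁻³; right is kg²·m⁻¹·s⁻⁴·mol — different.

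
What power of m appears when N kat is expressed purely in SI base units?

N = kg·m/s² = kg·m·s⁻² (force = mass × acceleration).
kat = mol/s = s⁻¹·mol (catalytic activity).
Combining: N·kat = (kg·m·s⁻²) · (s⁻¹·mol) = kg·m·s⁻³·mol.
The exponent of m is 1.

1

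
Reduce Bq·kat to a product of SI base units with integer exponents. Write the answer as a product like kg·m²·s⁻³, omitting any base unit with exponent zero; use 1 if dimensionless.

Bq = 1/s = s⁻¹ (activity is decays per second).
kat = mol/s = s⁻¹·mol (catalytic activity).
Combining: Bq·kat = s⁻¹ · (s⁻¹·mol) = s⁻²·mol.

s⁻²·mol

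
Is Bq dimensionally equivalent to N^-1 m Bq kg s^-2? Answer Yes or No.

Yes

Left side:
  Bq = 1/s = s⁻¹ (activity is decays per second).
Right side:
  N = kg·m·s⁻².
  So N⁻¹ = kg⁻¹·m⁻¹·s².
  Bq = s⁻¹.
  Combining: N⁻¹·m·Bq·kg·s⁻² = (kg⁻¹·m⁻¹·s²) · m · s⁻¹ · kg · s⁻² = s⁻¹.
Both reduce to s⁻¹.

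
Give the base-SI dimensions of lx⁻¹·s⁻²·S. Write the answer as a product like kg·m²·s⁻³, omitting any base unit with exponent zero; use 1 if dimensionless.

lx = lm/m² (illuminance = luminous flux per area),
    = m⁻²·cd.
So lx⁻¹ = m²·cd⁻¹.
S = 1/Ω (conductance is reciprocal resistance),
    = kg⁻¹·m⁻²·s³·A².
Combining: lx⁻¹·s⁻²·S = (m²·cd⁻¹) · s⁻² · (kg⁻¹·m⁻²·s³·A²) = kg⁻¹·s·A²·cd⁻¹.

kg⁻¹·s·A²·cd⁻¹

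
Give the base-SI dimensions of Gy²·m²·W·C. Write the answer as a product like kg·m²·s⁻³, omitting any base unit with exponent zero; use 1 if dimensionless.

Gy = m²·s⁻².
So Gy² = m⁴·s⁻⁴.
W = kg·m²·s⁻³.
C = s·A.
Combining: Gy²·m²·W·C = (m⁴·s⁻⁴) · m² · (kg·m²·s⁻³) · (s·A) = kg·m⁸·s⁻⁶·A.

kg·m⁸·s⁻⁶·A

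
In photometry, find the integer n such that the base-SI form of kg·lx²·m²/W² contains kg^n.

W = kg·m²·s⁻³.
So W⁻² = kg⁻²·m⁻⁴·s⁶.
lx = m⁻²·cd.
So lx² = m⁻⁴·cd².
Combining: kg·W⁻²·lx²·m² = kg · (kg⁻²·m⁻⁴·s⁶) · (m⁻⁴·cd²) · m² = kg⁻¹·m⁻⁶·s⁶·cd².
The exponent of kg is -1.

-1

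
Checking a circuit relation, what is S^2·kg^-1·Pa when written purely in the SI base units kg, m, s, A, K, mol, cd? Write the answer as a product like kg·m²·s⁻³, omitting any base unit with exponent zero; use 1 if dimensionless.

S = kg⁻¹·m⁻²·s³·A².
So S² = kg⁻²·m⁻⁴·s⁶·A⁴.
Pa = kg·m⁻¹·s⁻².
Combining: S²·kg⁻¹·Pa = (kg⁻²·m⁻⁴·s⁶·A⁴) · kg⁻¹ · (kg·m⁻¹·s⁻²) = kg⁻²·m⁻⁵·s⁴·A⁴.

kg⁻²·m⁻⁵·s⁴·A⁴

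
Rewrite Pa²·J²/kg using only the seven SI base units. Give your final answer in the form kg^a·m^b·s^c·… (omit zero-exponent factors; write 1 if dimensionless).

kg³·m²·s⁻⁸

Pa = kg·m⁻¹·s⁻².
So Pa² = kg²·m⁻²·s⁻⁴.
J = kg·m²·s⁻².
So J² = kg²·m⁴·s⁻⁴.
Combining: Pa²·J²·kg⁻¹ = (kg²·m⁻²·s⁻⁴) · (kg²·m⁴·s⁻⁴) · kg⁻¹ = kg³·m²·s⁻⁸.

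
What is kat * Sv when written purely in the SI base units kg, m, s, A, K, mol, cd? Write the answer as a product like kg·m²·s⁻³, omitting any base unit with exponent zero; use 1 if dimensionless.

m²·s⁻³·mol

kat = s⁻¹·mol.
Sv = m²·s⁻².
Combining: kat·Sv = (s⁻¹·mol) · (m²·s⁻²) = m²·s⁻³·mol.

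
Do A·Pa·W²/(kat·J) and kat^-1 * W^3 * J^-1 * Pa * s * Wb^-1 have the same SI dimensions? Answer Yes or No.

Left side:
  kat = mol/s = s⁻¹·mol (catalytic activity).
  So kat⁻¹ = s·mol⁻¹.
  Pa = N/m² (pressure = force per area),
      = kg·m⁻¹·s⁻².
  J = N·m (work = force × distance),
      = kg·m²·s⁻².
  So J⁻¹ = kg⁻¹·m⁻²·s².
  W = J/s (power = energy per time),
      = kg·m²·s⁻³.
  So W² = kg²·m⁴·s⁻⁶.
  Combining: kat⁻¹·A·Pa·J⁻¹·W² = (s·mol⁻¹) · A · (kg·m⁻¹·s⁻²) · (kg⁻¹·m⁻²·s²) · (kg²·m⁴·s⁻⁶) = kg²·m·s⁻⁵·A·mol⁻¹.
Right side:
  kat = mol/s = s⁻¹·mol (catalytic activity).
  So kat⁻¹ = s·mol⁻¹.
  W = J/s (power = energy per time),
      = kg·m²·s⁻³.
  So W³ = kg³·m⁶·s⁻⁹.
  J = N·m (work = force × distance),
      = kg·m²·s⁻².
  So J⁻¹ = kg⁻¹·m⁻²·s².
  Pa = N/m² (pressure = force per area),
      = kg·m⁻¹·s⁻².
  Wb = V·s (flux: a volt is a weber per second),
      = kg·m²·s⁻²·A⁻¹.
  So Wb⁻¹ = kg⁻¹·m⁻²·s²·A.
  Combining: kat⁻¹·W³·J⁻¹·Pa·s·Wb⁻¹ = (s·mol⁻¹) · (kg³·m⁶·s⁻⁹) · (kg⁻¹·m⁻²·s²) · (kg·m⁻¹·s⁻²) · s · (kg⁻¹·m⁻²·s²·A) = kg²·m·s⁻⁵·A·mol⁻¹.
Both reduce to kg²·m·s⁻⁵·A·mol⁻¹.

Yes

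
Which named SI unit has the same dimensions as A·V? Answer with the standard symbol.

W

V = W/A (potential = power per current),
    = kg·m²·s⁻³·A⁻¹.
Combining: A·V = A · (kg·m²·s⁻³·A⁻¹) = kg·m²·s⁻³.
kg·m²·s⁻³ is the base-SI form of the watt.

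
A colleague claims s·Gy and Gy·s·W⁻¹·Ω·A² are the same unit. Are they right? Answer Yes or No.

Left side:
  Gy = m²·s⁻².
  Combining: s·Gy = s · (m²·s⁻²) = m²·s⁻¹.
Right side:
  Gy = J/kg (absorbed dose = energy per mass),
      = m²·s⁻².
  W = J/s (power = energy per time),
      = kg·m²·s⁻³.
  So W⁻¹ = kg⁻¹·m⁻²·s³.
  Ω = V/A (resistance = voltage per current),
      = kg·m²·s⁻³·A⁻².
  Combining: Gy·s·W⁻¹·Ω·A² = (m²·s⁻²) · s · (kg⁻¹·m⁻²·s³) · (kg·m²·s⁻³·A⁻²) · A² = m²·s⁻¹.
Both reduce to m²·s⁻¹.

Yes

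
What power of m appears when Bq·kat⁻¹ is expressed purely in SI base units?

0

Bq = 1/s = s⁻¹ (activity is decays per second).
kat = mol/s = s⁻¹·mol (catalytic activity).
So kat⁻¹ = s·mol⁻¹.
Combining: Bq·kat⁻¹ = s⁻¹ · (s·mol⁻¹) = mol⁻¹.
The exponent of m is 0.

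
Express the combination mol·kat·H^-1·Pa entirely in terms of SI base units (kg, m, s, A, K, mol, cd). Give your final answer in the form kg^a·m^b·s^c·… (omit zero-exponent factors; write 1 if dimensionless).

kat = mol/s = s⁻¹·mol (catalytic activity).
H = Wb/A (inductance = flux per current),
    = kg·m²·s⁻²·A⁻².
So H⁻¹ = kg⁻¹·m⁻²·s²·A².
Pa = N/m² (pressure = force per area),
    = kg·m⁻¹·s⁻².
Combining: mol·kat·H⁻¹·Pa = mol · (s⁻¹·mol) · (kg⁻¹·m⁻²·s²·A²) · (kg·m⁻¹·s⁻²) = m⁻³·s⁻¹·A²·mol².

m⁻³·s⁻¹·A²·mol²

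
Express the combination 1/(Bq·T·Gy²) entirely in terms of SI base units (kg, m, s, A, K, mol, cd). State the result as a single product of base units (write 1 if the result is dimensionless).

Bq = 1/s = s⁻¹ (activity is decays per second).
So Bq⁻¹ = s.
T = Wb/m² (flux density = flux per area),
    = kg·s⁻²·A⁻¹.
So T⁻¹ = kg⁻¹·s²·A.
Gy = J/kg (absorbed dose = energy per mass),
    = m²·s⁻².
So Gy⁻² = m⁻⁴·s⁴.
Combining: Bq⁻¹·T⁻¹·Gy⁻² = s · (kg⁻¹·s²·A) · (m⁻⁴·s⁴) = kg⁻¹·m⁻⁴·s⁷·A.

kg⁻¹·m⁻⁴·s⁷·A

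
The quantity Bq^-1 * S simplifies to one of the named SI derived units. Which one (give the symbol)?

F

Bq = 1/s = s⁻¹ (activity is decays per second).
So Bq⁻¹ = s.
S = 1/Ω (conductance is reciprocal resistance),
    = kg⁻¹·m⁻²·s³·A².
Combining: Bq⁻¹·S = s · (kg⁻¹·m⁻²·s³·A²) = kg⁻¹·m⁻²·s⁴·A².
kg⁻¹·m⁻²·s⁴·A² is the base-SI form of the farad.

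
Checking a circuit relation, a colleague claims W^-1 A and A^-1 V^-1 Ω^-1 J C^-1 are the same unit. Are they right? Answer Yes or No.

Left side:
  W = J/s (power = energy per time),
      = kg·m²·s⁻³.
  So W⁻¹ = kg⁻¹·m⁻²·s³.
  Combining: W⁻¹·A = (kg⁻¹·m⁻²·s³) · A = kg⁻¹·m⁻²·s³·A.
Right side:
  V = W/A (potential = power per current),
      = kg·m²·s⁻³·A⁻¹.
  So V⁻¹ = kg⁻¹·m⁻²·s³·A.
  Ω = V/A (resistance = voltage per current),
      = kg·m²·s⁻³·A⁻².
  So Ω⁻¹ = kg⁻¹·m⁻²·s³·A².
  J = N·m (work = force × distance),
      = kg·m²·s⁻².
  C = A·s = s·A (charge = current × time).
  So C⁻¹ = s⁻¹·A⁻¹.
  Combining: A⁻¹·V⁻¹·Ω⁻¹·J·C⁻¹ = A⁻¹ · (kg⁻¹·m⁻²·s³·A) · (kg⁻¹·m⁻²·s³·A²) · (kg·m²·s⁻²) · (s⁻¹·A⁻¹) = kg⁻¹·m⁻²·s³·A.
Both reduce to kg⁻¹·m⁻²·s³·A.

Yes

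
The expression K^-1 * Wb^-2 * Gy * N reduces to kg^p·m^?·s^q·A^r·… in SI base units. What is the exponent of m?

Wb = kg·m²·s⁻²·A⁻¹.
So Wb⁻² = kg⁻²·m⁻⁴·s⁴·A².
Gy = m²·s⁻².
N = kg·m·s⁻².
Combining: K⁻¹·Wb⁻²·Gy·N = K⁻¹ · (kg⁻²·m⁻⁴·s⁴·A²) · (m²·s⁻²) · (kg·m·s⁻²) = kg⁻¹·m⁻¹·A²·K⁻¹.
The exponent of m is -1.

-1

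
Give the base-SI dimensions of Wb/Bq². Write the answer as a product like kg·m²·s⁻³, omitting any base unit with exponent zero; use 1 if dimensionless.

kg·m²·A⁻¹

Bq = s⁻¹.
So Bq⁻² = s².
Wb = kg·m²·s⁻²·A⁻¹.
Combining: Bq⁻²·Wb = s² · (kg·m²·s⁻²·A⁻¹) = kg·m²·A⁻¹.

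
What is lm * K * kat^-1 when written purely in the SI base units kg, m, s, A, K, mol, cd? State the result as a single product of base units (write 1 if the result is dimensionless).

lm = cd.
kat = s⁻¹·mol.
So kat⁻¹ = s·mol⁻¹.
Combining: lm·K·kat⁻¹ = cd · K · (s·mol⁻¹) = s·K·mol⁻¹·cd.

s·K·mol⁻¹·cd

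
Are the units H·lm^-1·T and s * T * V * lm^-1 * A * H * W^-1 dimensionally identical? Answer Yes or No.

Left side:
  H = kg·m²·s⁻²·A⁻².
  lm = cd.
  So lm⁻¹ = cd⁻¹.
  T = kg·s⁻²·A⁻¹.
  Combining: H·lm⁻¹·T = (kg·m²·s⁻²·A⁻²) · cd⁻¹ · (kg·s⁻²·A⁻¹) = kg²·m²·s⁻⁴·A⁻³·cd⁻¹.
Right side:
  T = kg·s⁻²·A⁻¹.
  V = kg·m²·s⁻³·A⁻¹.
  lm = cd.
  So lm⁻¹ = cd⁻¹.
  H = kg·m²·s⁻²·A⁻².
  W = kg·m²·s⁻³.
  So W⁻¹ = kg⁻¹·m⁻²·s³.
  Combining: s·T·V·lm⁻¹·A·H·W⁻¹ = s · (kg·s⁻²·A⁻¹) · (kg·m²·s⁻³·A⁻¹) · cd⁻¹ · A · (kg·m²·s⁻²·A⁻²) · (kg⁻¹·m⁻²·s³) = kg²·m²·s⁻³·A⁻³·cd⁻¹.
Left is kg²·m²·s⁻⁴·A⁻³·cd⁻¹; right is kg²·m²·s⁻³·A⁻³·cd⁻¹ — different.

No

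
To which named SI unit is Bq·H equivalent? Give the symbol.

Bq = 1/s = s⁻¹ (activity is decays per second).
H = Wb/A (inductance = flux per current),
    = kg·m²·s⁻²·A⁻².
Combining: Bq·H = s⁻¹ · (kg·m²·s⁻²·A⁻²) = kg·m²·s⁻³·A⁻².
kg·m²·s⁻³·A⁻² is the base-SI form of the ohm.

Ω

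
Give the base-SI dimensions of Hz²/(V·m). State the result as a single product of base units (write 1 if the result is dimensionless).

kg⁻¹·m⁻³·s·A

V = W/A (potential = power per current),
    = kg·m²·s⁻³·A⁻¹.
So V⁻¹ = kg⁻¹·m⁻²·s³·A.
Hz = 1/s = s⁻¹ (frequency is cycles per second).
So Hz² = s⁻².
Combining: V⁻¹·m⁻¹·Hz² = (kg⁻¹·m⁻²·s³·A) · m⁻¹ · s⁻² = kg⁻¹·m⁻³·s·A.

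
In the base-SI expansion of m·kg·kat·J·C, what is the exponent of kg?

kat = s⁻¹·mol.
J = kg·m²·s⁻².
C = s·A.
Combining: m·kg·kat·J·C = m · kg · (s⁻¹·mol) · (kg·m²·s⁻²) · (s·A) = kg²·m³·s⁻²·A·mol.
The exponent of kg is 2.

2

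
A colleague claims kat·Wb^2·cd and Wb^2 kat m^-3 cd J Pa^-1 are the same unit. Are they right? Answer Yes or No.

Left side:
  kat = s⁻¹·mol.
  Wb = kg·m²·s⁻²·A⁻¹.
  So Wb² = kg²·m⁴·s⁻⁴·A⁻².
  Combining: kat·Wb²·cd = (s⁻¹·mol) · (kg²·m⁴·s⁻⁴·A⁻²) · cd = kg²·m⁴·s⁻⁵·A⁻²·mol·cd.
Right side:
  Wb = kg·m²·s⁻²·A⁻¹.
  So Wb² = kg²·m⁴·s⁻⁴·A⁻².
  kat = s⁻¹·mol.
  J = kg·m²·s⁻².
  Pa = kg·m⁻¹·s⁻².
  So Pa⁻¹ = kg⁻¹·m·s².
  Combining: Wb²·kat·m⁻³·cd·J·Pa⁻¹ = (kg²·m⁴·s⁻⁴·A⁻²) · (s⁻¹·mol) · m⁻³ · cd · (kg·m²·s⁻²) · (kg⁻¹·m·s²) = kg²·m⁴·s⁻⁵·A⁻²·mol·cd.
Both reduce to kg²·m⁴·s⁻⁵·A⁻²·mol·cd.

Yes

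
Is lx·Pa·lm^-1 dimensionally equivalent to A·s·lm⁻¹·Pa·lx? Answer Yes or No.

Left side:
  lx = m⁻²·cd.
  Pa = kg·m⁻¹·s⁻².
  lm = cd.
  So lm⁻¹ = cd⁻¹.
  Combining: lx·Pa·lm⁻¹ = (m⁻²·cd) · (kg·m⁻¹·s⁻²) · cd⁻¹ = kg·m⁻³·s⁻².
Right side:
  lm = cd.
  So lm⁻¹ = cd⁻¹.
  Pa = kg·m⁻¹·s⁻².
  lx = m⁻²·cd.
  Combining: A·s·lm⁻¹·Pa·lx = A · s · cd⁻¹ · (kg·m⁻¹·s⁻²) · (m⁻²·cd) = kg·m⁻³·s⁻¹·A.
Left is kg·m⁻³·s⁻²; right is kg·m⁻³·s⁻¹·A — different.

No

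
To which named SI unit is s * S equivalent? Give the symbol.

S = kg⁻¹·m⁻²·s³·A².
Combining: s·S = s · (kg⁻¹·m⁻²·s³·A²) = kg⁻¹·m⁻²·s⁴·A².
kg⁻¹·m⁻²·s⁴·A² is the base-SI form of the farad.

F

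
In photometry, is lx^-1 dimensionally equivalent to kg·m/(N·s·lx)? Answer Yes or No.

Left side:
  lx = m⁻²·cd.
  So lx⁻¹ = m²·cd⁻¹.
Right side:
  N = kg·m/s² = kg·m·s⁻² (force = mass × acceleration).
  So N⁻¹ = kg⁻¹·m⁻¹·s².
  lx = lm/m² (illuminance = luminous flux per area),
      = m⁻²·cd.
  So lx⁻¹ = m²·cd⁻¹.
  Combining: kg·N⁻¹·s⁻¹·lx⁻¹·m = kg · (kg⁻¹·m⁻¹·s²) · s⁻¹ · (m²·cd⁻¹) · m = m²·s·cd⁻¹.
Left is m²·cd⁻¹; right is m²·s·cd⁻¹ — different.

No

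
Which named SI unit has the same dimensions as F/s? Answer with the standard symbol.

F = kg⁻¹·m⁻²·s⁴·A².
Combining: F·s⁻¹ = (kg⁻¹·m⁻²·s⁴·A²) · s⁻¹ = kg⁻¹·m⁻²·s³·A².
kg⁻¹·m⁻²·s³·A² is the base-SI form of the siemens.

S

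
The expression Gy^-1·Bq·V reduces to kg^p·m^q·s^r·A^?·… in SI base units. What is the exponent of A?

Gy = J/kg (absorbed dose = energy per mass),
    = m²·s⁻².
So Gy⁻¹ = m⁻²·s².
Bq = 1/s = s⁻¹ (activity is decays per second).
V = W/A (potential = power per current),
    = kg·m²·s⁻³·A⁻¹.
Combining: Gy⁻¹·Bq·V = (m⁻²·s²) · s⁻¹ · (kg·m²·s⁻³·A⁻¹) = kg·s⁻²·A⁻¹.
The exponent of A is -1.

-1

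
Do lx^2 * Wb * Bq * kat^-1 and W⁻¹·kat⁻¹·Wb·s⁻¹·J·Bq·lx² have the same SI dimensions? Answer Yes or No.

Left side:
  lx = lm/m² (illuminance = luminous flux per area),
      = m⁻²·cd.
  So lx² = m⁻⁴·cd².
  Wb = V·s (flux: a volt is a weber per second),
      = kg·m²·s⁻²·A⁻¹.
  Bq = 1/s = s⁻¹ (activity is decays per second).
  kat = mol/s = s⁻¹·mol (catalytic activity).
  So kat⁻¹ = s·mol⁻¹.
  Combining: lx²·Wb·Bq·kat⁻¹ = (m⁻⁴·cd²) · (kg·m²·s⁻²·A⁻¹) · s⁻¹ · (s·mol⁻¹) = kg·m⁻²·s⁻²·A⁻¹·mol⁻¹·cd².
Right side:
  W = kg·m²·s⁻³.
  So W⁻¹ = kg⁻¹·m⁻²·s³.
  kat = s⁻¹·mol.
  So kat⁻¹ = s·mol⁻¹.
  Wb = kg·m²·s⁻²·A⁻¹.
  J = kg·m²·s⁻².
  Bq = s⁻¹.
  lx = m⁻²·cd.
  So lx² = m⁻⁴·cd².
  Combining: W⁻¹·kat⁻¹·Wb·s⁻¹·J·Bq·lx² = (kg⁻¹·m⁻²·s³) · (s·mol⁻¹) · (kg·m²·s⁻²·A⁻¹) · s⁻¹ · (kg·m²·s⁻²) · s⁻¹ · (m⁻⁴·cd²) = kg·m⁻²·s⁻²·A⁻¹·mol⁻¹·cd².
Both reduce to kg·m⁻²·s⁻²·A⁻¹·mol⁻¹·cd².

Yes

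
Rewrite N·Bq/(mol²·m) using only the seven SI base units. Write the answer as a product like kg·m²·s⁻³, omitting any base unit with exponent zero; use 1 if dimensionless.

kg·s⁻³·mol⁻²

N = kg·m/s² = kg·m·s⁻² (force = mass × acceleration).
Bq = 1/s = s⁻¹ (activity is decays per second).
Combining: mol⁻²·m⁻¹·N·Bq = mol⁻² · m⁻¹ · (kg·m·s⁻²) · s⁻¹ = kg·s⁻³·mol⁻².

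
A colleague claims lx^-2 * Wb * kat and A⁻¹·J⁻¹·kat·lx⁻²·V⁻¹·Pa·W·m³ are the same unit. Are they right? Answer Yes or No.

No

Left side:
  lx = lm/m² (illuminance = luminous flux per area),
      = m⁻²·cd.
  So lx⁻² = m⁴·cd⁻².
  Wb = V·s (flux: a volt is a weber per second),
      = kg·m²·s⁻²·A⁻¹.
  kat = mol/s = s⁻¹·mol (catalytic activity).
  Combining: lx⁻²·Wb·kat = (m⁴·cd⁻²) · (kg·m²·s⁻²·A⁻¹) · (s⁻¹·mol) = kg·m⁶·s⁻³·A⁻¹·mol·cd⁻².
Right side:
  J = N·m (work = force × distance),
      = kg·m²·s⁻².
  So J⁻¹ = kg⁻¹·m⁻²·s².
  kat = mol/s = s⁻¹·mol (catalytic activity).
  lx = lm/m² (illuminance = luminous flux per area),
      = m⁻²·cd.
  So lx⁻² = m⁴·cd⁻².
  V = W/A (potential = power per current),
      = kg·m²·s⁻³·A⁻¹.
  So V⁻¹ = kg⁻¹·m⁻²·s³·A.
  Pa = N/m² (pressure = force per area),
      = kg·m⁻¹·s⁻².
  W = J/s (power = energy per time),
      = kg·m²·s⁻³.
  Combining: A⁻¹·J⁻¹·kat·lx⁻²·V⁻¹·Pa·W·m³ = A⁻¹ · (kg⁻¹·m⁻²·s²) · (s⁻¹·mol) · (m⁴·cd⁻²) · (kg⁻¹·m⁻²·s³·A) · (kg·m⁻¹·s⁻²) · (kg·m²·s⁻³) · m³ = m⁴·s⁻¹·mol·cd⁻².
Left is kg·m⁶·s⁻³·A⁻¹·mol·cd⁻²; right is m⁴·s⁻¹·mol·cd⁻² — different.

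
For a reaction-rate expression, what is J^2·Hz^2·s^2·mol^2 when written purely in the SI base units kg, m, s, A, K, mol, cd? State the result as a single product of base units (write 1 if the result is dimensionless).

kg²·m⁴·s⁻⁴·mol²

J = kg·m²·s⁻².
So J² = kg²·m⁴·s⁻⁴.
Hz = s⁻¹.
So Hz² = s⁻².
Combining: J²·Hz²·s²·mol² = (kg²·m⁴·s⁻⁴) · s⁻² · s² · mol² = kg²·m⁴·s⁻⁴·mol².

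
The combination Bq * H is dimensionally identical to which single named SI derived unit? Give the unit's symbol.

Bq = 1/s = s⁻¹ (activity is decays per second).
H = Wb/A (inductance = flux per current),
    = kg·m²·s⁻²·A⁻².
Combining: Bq·H = s⁻¹ · (kg·m²·s⁻²·A⁻²) = kg·m²·s⁻³·A⁻².
kg·m²·s⁻³·A⁻² is the base-SI form of the ohm.

Ω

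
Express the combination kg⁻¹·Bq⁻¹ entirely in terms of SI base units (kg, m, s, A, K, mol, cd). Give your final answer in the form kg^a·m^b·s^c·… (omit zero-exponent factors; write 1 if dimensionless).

Bq = s⁻¹.
So Bq⁻¹ = s.
Combining: kg⁻¹·Bq⁻¹ = kg⁻¹ · s = kg⁻¹·s.

kg⁻¹·s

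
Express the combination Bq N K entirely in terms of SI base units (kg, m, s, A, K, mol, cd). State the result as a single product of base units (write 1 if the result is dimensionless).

kg·m·s⁻³·K

Bq = 1/s = s⁻¹ (activity is decays per second).
N = kg·m/s² = kg·m·s⁻² (force = mass × acceleration).
Combining: Bq·N·K = s⁻¹ · (kg·m·s⁻²) · K = kg·m·s⁻³·K.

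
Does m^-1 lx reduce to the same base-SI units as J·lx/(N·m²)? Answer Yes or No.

Yes

Left side:
  lx = lm/m² (illuminance = luminous flux per area),
      = m⁻²·cd.
  Combining: m⁻¹·lx = m⁻¹ · (m⁻²·cd) = m⁻³·cd.
Right side:
  N = kg·m/s² = kg·m·s⁻² (force = mass × acceleration).
  So N⁻¹ = kg⁻¹·m⁻¹·s².
  J = N·m (work = force × distance),
      = kg·m²·s⁻².
  lx = lm/m² (illuminance = luminous flux per area),
      = m⁻²·cd.
  Combining: N⁻¹·m⁻²·J·lx = (kg⁻¹·m⁻¹·s²) · m⁻² · (kg·m²·s⁻²) · (m⁻²·cd) = m⁻³·cd.
Both reduce to m⁻³·cd.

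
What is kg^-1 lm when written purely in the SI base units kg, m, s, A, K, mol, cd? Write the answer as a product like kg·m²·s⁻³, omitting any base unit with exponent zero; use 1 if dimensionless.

kg⁻¹·cd

lm = cd.
Combining: kg⁻¹·lm = kg⁻¹ · cd = kg⁻¹·cd.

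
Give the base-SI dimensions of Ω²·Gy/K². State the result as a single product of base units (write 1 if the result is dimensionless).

Ω = V/A (resistance = voltage per current),
    = kg·m²·s⁻³·A⁻².
So Ω² = kg²·m⁴·s⁻⁶·A⁻⁴.
Gy = J/kg (absorbed dose = energy per mass),
    = m²·s⁻².
Combining: K⁻²·Ω²·Gy = K⁻² · (kg²·m⁴·s⁻⁶·A⁻⁴) · (m²·s⁻²) = kg²·m⁶·s⁻⁸·A⁻⁴·K⁻².

kg²·m⁶·s⁻⁸·A⁻⁴·K⁻²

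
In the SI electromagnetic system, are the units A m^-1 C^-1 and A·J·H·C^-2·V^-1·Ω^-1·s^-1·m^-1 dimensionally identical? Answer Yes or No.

Left side:
  C = s·A.
  So C⁻¹ = s⁻¹·A⁻¹.
  Combining: A·m⁻¹·C⁻¹ = A · m⁻¹ · (s⁻¹·A⁻¹) = m⁻¹·s⁻¹.
Right side:
  J = N·m (work = force × distance),
      = kg·m²·s⁻².
  H = Wb/A (inductance = flux per current),
      = kg·m²·s⁻²·A⁻².
  C = A·s = s·A (charge = current × time).
  So C⁻² = s⁻²·A⁻².
  V = W/A (potential = power per current),
      = kg·m²·s⁻³·A⁻¹.
  So V⁻¹ = kg⁻¹·m⁻²·s³·A.
  Ω = V/A (resistance = voltage per current),
      = kg·m²·s⁻³·A⁻².
  So Ω⁻¹ = kg⁻¹·m⁻²·s³·A².
  Combining: A·J·H·C⁻²·V⁻¹·Ω⁻¹·s⁻¹·m⁻¹ = A · (kg·m²·s⁻²) · (kg·m²·s⁻²·A⁻²) · (s⁻²·A⁻²) · (kg⁻¹·m⁻²·s³·A) · (kg⁻¹·m⁻²·s³·A²) · s⁻¹ · m⁻¹ = m⁻¹·s⁻¹.
Both reduce to m⁻¹·s⁻¹.

Yes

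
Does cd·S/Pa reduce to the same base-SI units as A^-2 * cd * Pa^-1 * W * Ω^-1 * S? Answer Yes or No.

Yes

Left side:
  Pa = N/m² (pressure = force per area),
      = kg·m⁻¹·s⁻².
  So Pa⁻¹ = kg⁻¹·m·s².
  S = 1/Ω (conductance is reciprocal resistance),
      = kg⁻¹·m⁻²·s³·A².
  Combining: Pa⁻¹·cd·S = (kg⁻¹·m·s²) · cd · (kg⁻¹·m⁻²·s³·A²) = kg⁻²·m⁻¹·s⁵·A²·cd.
Right side:
  Pa = N/m² (pressure = force per area),
      = kg·m⁻¹·s⁻².
  So Pa⁻¹ = kg⁻¹·m·s².
  W = J/s (power = energy per time),
      = kg·m²·s⁻³.
  Ω = V/A (resistance = voltage per current),
      = kg·m²·s⁻³·A⁻².
  So Ω⁻¹ = kg⁻¹·m⁻²·s³·A².
  S = 1/Ω (conductance is reciprocal resistance),
      = kg⁻¹·m⁻²·s³·A².
  Combining: A⁻²·cd·Pa⁻¹·W·Ω⁻¹·S = A⁻² · cd · (kg⁻¹·m·s²) · (kg·m²·s⁻³) · (kg⁻¹·m⁻²·s³·A²) · (kg⁻¹·m⁻²·s³·A²) = kg⁻²·m⁻¹·s⁵·A²·cd.
Both reduce to kg⁻²·m⁻¹·s⁵·A²·cd.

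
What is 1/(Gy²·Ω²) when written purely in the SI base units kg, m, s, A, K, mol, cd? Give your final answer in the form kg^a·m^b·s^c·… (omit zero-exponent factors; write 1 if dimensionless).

Gy = m²·s⁻².
So Gy⁻² = m⁻⁴·s⁴.
Ω = kg·m²·s⁻³·A⁻².
So Ω⁻² = kg⁻²·m⁻⁴·s⁶·A⁴.
Combining: Gy⁻²·Ω⁻² = (m⁻⁴·s⁴) · (kg⁻²·m⁻⁴·s⁶·A⁴) = kg⁻²·m⁻⁸·s¹⁰·A⁴.

kg⁻²·m⁻⁸·s¹⁰·A⁴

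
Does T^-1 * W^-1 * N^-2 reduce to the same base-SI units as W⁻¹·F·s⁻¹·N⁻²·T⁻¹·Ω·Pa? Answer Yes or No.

Left side:
  T = Wb/m² (flux density = flux per area),
      = kg·s⁻²·A⁻¹.
  So T⁻¹ = kg⁻¹·s²·A.
  W = J/s (power = energy per time),
      = kg·m²·s⁻³.
  So W⁻¹ = kg⁻¹·m⁻²·s³.
  N = kg·m/s² = kg·m·s⁻² (force = mass × acceleration).
  So N⁻² = kg⁻²·m⁻²·s⁴.
  Combining: T⁻¹·W⁻¹·N⁻² = (kg⁻¹·s²·A) · (kg⁻¹·m⁻²·s³) · (kg⁻²·m⁻²·s⁴) = kg⁻⁴·m⁻⁴·s⁹·A.
Right side:
  W = J/s (power = energy per time),
      = kg·m²·s⁻³.
  So W⁻¹ = kg⁻¹·m⁻²·s³.
  F = C/V (capacitance = charge per voltage),
      = A·s/(kg·m²·s⁻³·A⁻¹) (substituting C and V),
      = kg⁻¹·m⁻²·s⁴·A².
  N = kg·m/s² = kg·m·s⁻² (force = mass × acceleration).
  So N⁻² = kg⁻²·m⁻²·s⁴.
  T = Wb/m² (flux density = flux per area),
      = kg·s⁻²·A⁻¹.
  So T⁻¹ = kg⁻¹·s²·A.
  Ω = V/A (resistance = voltage per current),
      = kg·m²·s⁻³·A⁻².
  Pa = N/m² (pressure = force per area),
      = kg·m⁻¹·s⁻².
  Combining: W⁻¹·F·s⁻¹·N⁻²·T⁻¹·Ω·Pa = (kg⁻¹·m⁻²·s³) · (kg⁻¹·m⁻²·s⁴·A²) · s⁻¹ · (kg⁻²·m⁻²·s⁴) · (kg⁻¹·s²·A) · (kg·m²·s⁻³·A⁻²) · (kg·m⁻¹·s⁻²) = kg⁻³·m⁻⁵·s⁷·A.
Left is kg⁻⁴·m⁻⁴·s⁹·A; right is kg⁻³·m⁻⁵·s⁷·A — different.

No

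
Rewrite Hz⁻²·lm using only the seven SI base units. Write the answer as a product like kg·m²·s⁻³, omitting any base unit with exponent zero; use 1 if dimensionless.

Hz = s⁻¹.
So Hz⁻² = s².
lm = cd.
Combining: Hz⁻²·lm = s² · cd = s²·cd.

s²·cd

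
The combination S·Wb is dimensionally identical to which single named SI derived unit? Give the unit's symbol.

C

S = kg⁻¹·m⁻²·s³·A².
Wb = kg·m²·s⁻²·A⁻¹.
Combining: S·Wb = (kg⁻¹·m⁻²·s³·A²) · (kg·m²·s⁻²·A⁻¹) = s·A.
s·A is the base-SI form of the coulomb.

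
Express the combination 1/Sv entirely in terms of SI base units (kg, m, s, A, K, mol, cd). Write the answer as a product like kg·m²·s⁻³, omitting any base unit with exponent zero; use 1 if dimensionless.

m⁻²·s²

Sv = J/kg (equivalent dose = energy per mass),
    = m²·s⁻².
So Sv⁻¹ = m⁻²·s².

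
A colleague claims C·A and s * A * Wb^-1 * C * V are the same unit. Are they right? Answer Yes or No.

Left side:
  C = s·A.
  Combining: C·A = (s·A) · A = s·A².
Right side:
  Wb = V·s (flux: a volt is a weber per second),
      = kg·m²·s⁻²·A⁻¹.
  So Wb⁻¹ = kg⁻¹·m⁻²·s²·A.
  C = A·s = s·A (charge = current × time).
  V = W/A (potential = power per current),
      = kg·m²·s⁻³·A⁻¹.
  Combining: s·A·Wb⁻¹·C·V = s · A · (kg⁻¹·m⁻²·s²·A) · (s·A) · (kg·m²·s⁻³·A⁻¹) = s·A².
Both reduce to s·A².

Yes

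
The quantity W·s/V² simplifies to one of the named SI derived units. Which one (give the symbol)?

W = kg·m²·s⁻³.
V = kg·m²·s⁻³·A⁻¹.
So V⁻² = kg⁻²·m⁻⁴·s⁶·A².
Combining: W·V⁻²·s = (kg·m²·s⁻³) · (kg⁻²·m⁻⁴·s⁶·A²) · s = kg⁻¹·m⁻²·s⁴·A².
kg⁻¹·m⁻²·s⁴·A² is the base-SI form of the farad.

F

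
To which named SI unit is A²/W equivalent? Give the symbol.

W = kg·m²·s⁻³.
So W⁻¹ = kg⁻¹·m⁻²·s³.
Combining: A²·W⁻¹ = A² · (kg⁻¹·m⁻²·s³) = kg⁻¹·m⁻²·s³·A².
kg⁻¹·m⁻²·s³·A² is the base-SI form of the siemens.

S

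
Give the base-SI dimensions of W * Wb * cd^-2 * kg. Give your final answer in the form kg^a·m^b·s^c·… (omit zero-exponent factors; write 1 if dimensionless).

kg³·m⁴·s⁻⁵·A⁻¹·cd⁻²

W = J/s (power = energy per time),
    = kg·m²·s⁻³.
Wb = V·s (flux: a volt is a weber per second),
    = kg·m²·s⁻²·A⁻¹.
Combining: W·Wb·cd⁻²·kg = (kg·m²·s⁻³) · (kg·m²·s⁻²·A⁻¹) · cd⁻² · kg = kg³·m⁴·s⁻⁵·A⁻¹·cd⁻².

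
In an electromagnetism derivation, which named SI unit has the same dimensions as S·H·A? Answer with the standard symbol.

C

S = 1/Ω (conductance is reciprocal resistance),
    = kg⁻¹·m⁻²·s³·A².
H = Wb/A (inductance = flux per current),
    = kg·m²·s⁻²·A⁻².
Combining: S·H·A = (kg⁻¹·m⁻²·s³·A²) · (kg·m²·s⁻²·A⁻²) · A = s·A.
s·A is the base-SI form of the coulomb.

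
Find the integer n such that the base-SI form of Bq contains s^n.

Bq = s⁻¹.
The exponent of s is -1.

-1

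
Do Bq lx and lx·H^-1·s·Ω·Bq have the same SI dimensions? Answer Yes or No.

Left side:
  Bq = 1/s = s⁻¹ (activity is decays per second).
  lx = lm/m² (illuminance = luminous flux per area),
      = m⁻²·cd.
  Combining: Bq·lx = s⁻¹ · (m⁻²·cd) = m⁻²·s⁻¹·cd.
Right side:
  lx = lm/m² (illuminance = luminous flux per area),
      = m⁻²·cd.
  H = Wb/A (inductance = flux per current),
      = kg·m²·s⁻²·A⁻².
  So H⁻¹ = kg⁻¹·m⁻²·s²·A².
  Ω = V/A (resistance = voltage per current),
      = kg·m²·s⁻³·A⁻².
  Bq = 1/s = s⁻¹ (activity is decays per second).
  Combining: lx·H⁻¹·s·Ω·Bq = (m⁻²·cd) · (kg⁻¹·m⁻²·s²·A²) · s · (kg·m²·s⁻³·A⁻²) · s⁻¹ = m⁻²·s⁻¹·cd.
Both reduce to m⁻²·s⁻¹·cd.

Yes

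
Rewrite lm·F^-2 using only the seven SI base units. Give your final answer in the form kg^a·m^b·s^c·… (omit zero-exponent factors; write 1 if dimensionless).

lm = cd·sr = cd (luminous flux; sr is dimensionless).
F = C/V (capacitance = charge per voltage),
    = A·s/(kg·m²·s⁻³·A⁻¹) (substituting C and V),
    = kg⁻¹·m⁻²·s⁴·A².
So F⁻² = kg²·m⁴·s⁻⁸·A⁻⁴.
Combining: lm·F⁻² = cd · (kg²·m⁴·s⁻⁸·A⁻⁴) = kg²·m⁴·s⁻⁸·A⁻⁴·cd.

kg²·m⁴·s⁻⁸·A⁻⁴·cd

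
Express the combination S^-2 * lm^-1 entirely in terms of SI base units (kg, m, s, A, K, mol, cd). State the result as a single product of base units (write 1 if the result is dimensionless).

kg²·m⁴·s⁻⁶·A⁻⁴·cd⁻¹

S = 1/Ω (conductance is reciprocal resistance),
    = kg⁻¹·m⁻²·s³·A².
So S⁻² = kg²·m⁴·s⁻⁶·A⁻⁴.
lm = cd·sr = cd (luminous flux; sr is dimensionless).
So lm⁻¹ = cd⁻¹.
Combining: S⁻²·lm⁻¹ = (kg²·m⁴·s⁻⁶·A⁻⁴) · cd⁻¹ = kg²·m⁴·s⁻⁶·A⁻⁴·cd⁻¹.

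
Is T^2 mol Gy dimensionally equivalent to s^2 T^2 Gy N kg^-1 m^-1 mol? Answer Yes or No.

Yes

Left side:
  T = kg·s⁻²·A⁻¹.
  So T² = kg²·s⁻⁴·A⁻².
  Gy = m²·s⁻².
  Combining: T²·mol·Gy = (kg²·s⁻⁴·A⁻²) · mol · (m²·s⁻²) = kg²·m²·s⁻⁶·A⁻²·mol.
Right side:
  T = kg·s⁻²·A⁻¹.
  So T² = kg²·s⁻⁴·A⁻².
  Gy = m²·s⁻².
  N = kg·m·s⁻².
  Combining: s²·T²·Gy·N·kg⁻¹·m⁻¹·mol = s² · (kg²·s⁻⁴·A⁻²) · (m²·s⁻²) · (kg·m·s⁻²) · kg⁻¹ · m⁻¹ · mol = kg²·m²·s⁻⁶·A⁻²·mol.
Both reduce to kg²·m²·s⁻⁶·A⁻²·mol.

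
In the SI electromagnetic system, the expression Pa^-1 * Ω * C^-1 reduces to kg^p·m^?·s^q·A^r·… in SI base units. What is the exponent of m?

Pa = N/m² (pressure = force per area),
    = kg·m⁻¹·s⁻².
So Pa⁻¹ = kg⁻¹·m·s².
Ω = V/A (resistance = voltage per current),
    = kg·m²·s⁻³·A⁻².
C = A·s = s·A (charge = current × time).
So C⁻¹ = s⁻¹·A⁻¹.
Combining: Pa⁻¹·Ω·C⁻¹ = (kg⁻¹·m·s²) · (kg·m²·s⁻³·A⁻²) · (s⁻¹·A⁻¹) = m³·s⁻²·A⁻³.
The exponent of m is 3.

3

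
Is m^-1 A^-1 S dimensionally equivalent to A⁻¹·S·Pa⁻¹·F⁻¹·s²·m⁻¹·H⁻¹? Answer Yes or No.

No

Left side:
  S = 1/Ω (conductance is reciprocal resistance),
      = kg⁻¹·m⁻²·s³·A².
  Combining: m⁻¹·A⁻¹·S = m⁻¹ · A⁻¹ · (kg⁻¹·m⁻²·s³·A²) = kg⁻¹·m⁻³·s³·A.
Right side:
  S = kg⁻¹·m⁻²·s³·A².
  Pa = kg·m⁻¹·s⁻².
  So Pa⁻¹ = kg⁻¹·m·s².
  F = kg⁻¹·m⁻²·s⁴·A².
  So F⁻¹ = kg·m²·s⁻⁴·A⁻².
  H = kg·m²·s⁻²·A⁻².
  So H⁻¹ = kg⁻¹·m⁻²·s²·A².
  Combining: A⁻¹·S·Pa⁻¹·F⁻¹·s²·m⁻¹·H⁻¹ = A⁻¹ · (kg⁻¹·m⁻²·s³·A²) · (kg⁻¹·m·s²) · (kg·m²·s⁻⁴·A⁻²) · s² · m⁻¹ · (kg⁻¹·m⁻²·s²·A²) = kg⁻²·m⁻²·s⁵·A.
Left is kg⁻¹·m⁻³·s³·A; right is kg⁻²·m⁻²·s⁵·A — different.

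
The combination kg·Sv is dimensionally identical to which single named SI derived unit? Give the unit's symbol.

Sv = J/kg (equivalent dose = energy per mass),
    = m²·s⁻².
Combining: kg·Sv = kg · (m²·s⁻²) = kg·m²·s⁻².
kg·m²·s⁻² is the base-SI form of the joule.

J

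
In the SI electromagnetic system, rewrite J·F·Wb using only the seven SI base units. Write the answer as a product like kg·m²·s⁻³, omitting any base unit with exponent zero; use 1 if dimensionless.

kg·m²·A

J = kg·m²·s⁻².
F = kg⁻¹·m⁻²·s⁴·A².
Wb = kg·m²·s⁻²·A⁻¹.
Combining: J·F·Wb = (kg·m²·s⁻²) · (kg⁻¹·m⁻²·s⁴·A²) · (kg·m²·s⁻²·A⁻¹) = kg·m²·A.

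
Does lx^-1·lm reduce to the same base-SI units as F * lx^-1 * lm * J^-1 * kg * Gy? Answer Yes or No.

Left side:
  lx = lm/m² (illuminance = luminous flux per area),
      = m⁻²·cd.
  So lx⁻¹ = m²·cd⁻¹.
  lm = cd·sr = cd (luminous flux; sr is dimensionless).
  Combining: lx⁻¹·lm = (m²·cd⁻¹) · cd = m².
Right side:
  F = kg⁻¹·m⁻²·s⁴·A².
  lx = m⁻²·cd.
  So lx⁻¹ = m²·cd⁻¹.
  lm = cd.
  J = kg·m²·s⁻².
  So J⁻¹ = kg⁻¹·m⁻²·s².
  Gy = m²·s⁻².
  Combining: F·lx⁻¹·lm·J⁻¹·kg·Gy = (kg⁻¹·m⁻²·s⁴·A²) · (m²·cd⁻¹) · cd · (kg⁻¹·m⁻²·s²) · kg · (m²·s⁻²) = kg⁻¹·s⁴·A².
Left is m²; right is kg⁻¹·s⁴·A² — different.

No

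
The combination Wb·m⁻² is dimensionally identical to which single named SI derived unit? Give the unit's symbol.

T

Wb = V·s (flux: a volt is a weber per second),
    = kg·m²·s⁻²·A⁻¹.
Combining: Wb·m⁻² = (kg·m²·s⁻²·A⁻¹) · m⁻² = kg·s⁻²·A⁻¹.
kg·s⁻²·A⁻¹ is the base-SI form of the tesla.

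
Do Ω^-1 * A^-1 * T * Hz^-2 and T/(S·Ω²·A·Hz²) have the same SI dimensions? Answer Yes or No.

Left side:
  Ω = V/A (resistance = voltage per current),
      = kg·m²·s⁻³·A⁻².
  So Ω⁻¹ = kg⁻¹·m⁻²·s³·A².
  T = Wb/m² (flux density = flux per area),
      = kg·s⁻²·A⁻¹.
  Hz = 1/s = s⁻¹ (frequency is cycles per second).
  So Hz⁻² = s².
  Combining: Ω⁻¹·A⁻¹·T·Hz⁻² = (kg⁻¹·m⁻²·s³·A²) · A⁻¹ · (kg·s⁻²·A⁻¹) · s² = m⁻²·s³.
Right side:
  T = Wb/m² (flux density = flux per area),
      = kg·s⁻²·A⁻¹.
  S = 1/Ω (conductance is reciprocal resistance),
      = kg⁻¹·m⁻²·s³·A².
  So S⁻¹ = kg·m²·s⁻³·A⁻².
  Ω = V/A (resistance = voltage per current),
      = kg·m²·s⁻³·A⁻².
  So Ω⁻² = kg⁻²·m⁻⁴·s⁶·A⁴.
  Hz = 1/s = s⁻¹ (frequency is cycles per second).
  So Hz⁻² = s².
  Combining: T·S⁻¹·Ω⁻²·A⁻¹·Hz⁻² = (kg·s⁻²·A⁻¹) · (kg·m²·s⁻³·A⁻²) · (kg⁻²·m⁻⁴·s⁶·A⁴) · A⁻¹ · s² = m⁻²·s³.
Both reduce to m⁻²·s³.

Yes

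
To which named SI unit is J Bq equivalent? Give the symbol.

W

J = N·m (work = force × distance),
    = kg·m²·s⁻².
Bq = 1/s = s⁻¹ (activity is decays per second).
Combining: J·Bq = (kg·m²·s⁻²) · s⁻¹ = kg·m²·s⁻³.
kg·m²·s⁻³ is the base-SI form of the watt.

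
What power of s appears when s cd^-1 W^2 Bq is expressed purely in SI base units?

-6

W = J/s (power = energy per time),
    = kg·m²·s⁻³.
So W² = kg²·m⁴·s⁻⁶.
Bq = 1/s = s⁻¹ (activity is decays per second).
Combining: s·cd⁻¹·W²·Bq = s · cd⁻¹ · (kg²·m⁴·s⁻⁶) · s⁻¹ = kg²·m⁴·s⁻⁶·cd⁻¹.
The exponent of s is -6.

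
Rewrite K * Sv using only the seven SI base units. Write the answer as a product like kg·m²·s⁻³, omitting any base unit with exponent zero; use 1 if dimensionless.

m²·s⁻²·K

Sv = J/kg (equivalent dose = energy per mass),
    = m²·s⁻².
Combining: K·Sv = K · (m²·s⁻²) = m²·s⁻²·K.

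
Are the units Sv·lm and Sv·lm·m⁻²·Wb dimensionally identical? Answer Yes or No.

Left side:
  Sv = m²·s⁻².
  lm = cd.
  Combining: Sv·lm = (m²·s⁻²) · cd = m²·s⁻²·cd.
Right side:
  Sv = J/kg (equivalent dose = energy per mass),
      = m²·s⁻².
  lm = cd·sr = cd (luminous flux; sr is dimensionless).
  Wb = V·s (flux: a volt is a weber per second),
      = kg·m²·s⁻²·A⁻¹.
  Combining: Sv·lm·m⁻²·Wb = (m²·s⁻²) · cd · m⁻² · (kg·m²·s⁻²·A⁻¹) = kg·m²·s⁻⁴·A⁻¹·cd.
Left is m²·s⁻²·cd; right is kg·m²·s⁻⁴·A⁻¹·cd — different.

No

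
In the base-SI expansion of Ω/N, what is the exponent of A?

-2

N = kg·m·s⁻².
So N⁻¹ = kg⁻¹·m⁻¹·s².
Ω = kg·m²·s⁻³·A⁻².
Combining: N⁻¹·Ω = (kg⁻¹·m⁻¹·s²) · (kg·m²·s⁻³·A⁻²) = m·s⁻¹·A⁻².
The exponent of A is -2.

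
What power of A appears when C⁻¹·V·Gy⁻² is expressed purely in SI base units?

-2

C = A·s = s·A (charge = current × time).
So C⁻¹ = s⁻¹·A⁻¹.
V = W/A (potential = power per current),
    = kg·m²·s⁻³·A⁻¹.
Gy = J/kg (absorbed dose = energy per mass),
    = m²·s⁻².
So Gy⁻² = m⁻⁴·s⁴.
Combining: C⁻¹·V·Gy⁻² = (s⁻¹·A⁻¹) · (kg·m²·s⁻³·A⁻¹) · (m⁻⁴·s⁴) = kg·m⁻²·A⁻².
The exponent of A is -2.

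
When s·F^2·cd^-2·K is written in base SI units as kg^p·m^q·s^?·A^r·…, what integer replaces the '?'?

9

F = C/V (capacitance = charge per voltage),
    = A·s/(kg·m²·s⁻³·A⁻¹) (substituting C and V),
    = kg⁻¹·m⁻²·s⁴·A².
So F² = kg⁻²·m⁻⁴·s⁸·A⁴.
Combining: s·F²·cd⁻²·K = s · (kg⁻²·m⁻⁴·s⁸·A⁴) · cd⁻² · K = kg⁻²·m⁻⁴·s⁹·A⁴·K·cd⁻².
The exponent of s is 9.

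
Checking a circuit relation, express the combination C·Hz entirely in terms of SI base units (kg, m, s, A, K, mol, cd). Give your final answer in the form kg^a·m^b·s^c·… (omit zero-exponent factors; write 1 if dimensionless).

C = A·s = s·A (charge = current × time).
Hz = 1/s = s⁻¹ (frequency is cycles per second).
Combining: C·Hz = (s·A) · s⁻¹ = A.

A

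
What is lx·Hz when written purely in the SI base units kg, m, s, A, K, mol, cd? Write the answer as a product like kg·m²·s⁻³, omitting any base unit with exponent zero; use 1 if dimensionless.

m⁻²·s⁻¹·cd

lx = lm/m² (illuminance = luminous flux per area),
    = m⁻²·cd.
Hz = 1/s = s⁻¹ (frequency is cycles per second).
Combining: lx·Hz = (m⁻²·cd) · s⁻¹ = m⁻²·s⁻¹·cd.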